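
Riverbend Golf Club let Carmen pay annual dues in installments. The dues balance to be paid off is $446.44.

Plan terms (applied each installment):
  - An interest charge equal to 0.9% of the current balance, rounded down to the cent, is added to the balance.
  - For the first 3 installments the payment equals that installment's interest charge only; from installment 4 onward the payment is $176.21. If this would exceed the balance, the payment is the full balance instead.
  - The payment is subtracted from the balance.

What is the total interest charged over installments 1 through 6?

$19.40

# | Opening | Interest | Payment | End bal
1 | $446.44 | $4.01 | $4.01 | $446.44
2 | $446.44 | $4.01 | $4.01 | $446.44
3 | $446.44 | $4.01 | $4.01 | $446.44
4 | $446.44 | $4.01 | $176.21 | $274.24
5 | $274.24 | $2.46 | $176.21 | $100.49
6 | $100.49 | $0.90 | $101.39 | $0.00
Total interest: $4.01 + $4.01 + $4.01 + $4.01 + $2.46 + $0.90 = $19.40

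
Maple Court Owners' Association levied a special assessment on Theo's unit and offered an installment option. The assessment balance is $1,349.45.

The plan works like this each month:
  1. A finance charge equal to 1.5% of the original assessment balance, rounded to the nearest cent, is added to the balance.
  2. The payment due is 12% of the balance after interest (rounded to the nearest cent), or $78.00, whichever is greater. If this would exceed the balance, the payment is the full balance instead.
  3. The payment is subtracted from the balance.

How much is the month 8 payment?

$79.14

Month 1: opening $1,349.45; interest $20.24 → $1,369.69; payment $164.36; balance $1,205.33
Month 2: opening $1,205.33; interest $20.24 → $1,225.57; payment $147.07; balance $1,078.50
Month 3: opening $1,078.50; interest $20.24 → $1,098.74; payment $131.85; balance $966.89
Month 4: opening $966.89; interest $20.24 → $987.13; payment $118.46; balance $868.67
Month 5: opening $868.67; interest $20.24 → $888.91; payment $106.67; balance $782.24
Month 6: opening $782.24; interest $20.24 → $802.48; payment $96.30; balance $706.18
Month 7: opening $706.18; interest $20.24 → $726.42; payment $87.17; balance $639.25
Month 8: opening $639.25; interest $20.24 → $659.49; payment $79.14; balance $580.35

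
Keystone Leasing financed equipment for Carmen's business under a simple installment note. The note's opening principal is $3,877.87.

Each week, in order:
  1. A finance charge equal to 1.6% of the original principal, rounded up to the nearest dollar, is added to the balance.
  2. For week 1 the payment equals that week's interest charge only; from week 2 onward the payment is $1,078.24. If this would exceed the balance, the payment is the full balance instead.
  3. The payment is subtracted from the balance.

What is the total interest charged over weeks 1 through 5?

$315.00

Week 1: $3,877.87 +$63.00 interest = $3,940.87; pay $63.00 → $3,877.87
Week 2: $3,877.87 +$63.00 interest = $3,940.87; pay $1,078.24 → $2,862.63
Week 3: $2,862.63 +$63.00 interest = $2,925.63; pay $1,078.24 → $1,847.39
Week 4: $1,847.39 +$63.00 interest = $1,910.39; pay $1,078.24 → $832.15
Week 5: $832.15 +$63.00 interest = $895.15; pay $895.15 → $0.00
Total interest: $63.00 + $63.00 + $63.00 + $63.00 + $63.00 = $315.00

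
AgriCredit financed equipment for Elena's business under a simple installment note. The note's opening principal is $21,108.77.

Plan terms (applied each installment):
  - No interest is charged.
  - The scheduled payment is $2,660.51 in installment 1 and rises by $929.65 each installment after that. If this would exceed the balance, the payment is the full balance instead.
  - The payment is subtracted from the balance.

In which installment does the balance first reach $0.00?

5

Installment 1: $21,108.77 − $2,660.51 → $18,448.26
Installment 2: $18,448.26 − $3,590.16 → $14,858.10
Installment 3: $14,858.10 − $4,519.81 → $10,338.29
Installment 4: $10,338.29 − $5,449.46 → $4,888.83
Installment 5: $4,888.83 − $4,888.83 → $0.00
Balance reaches $0.00 in installment 5.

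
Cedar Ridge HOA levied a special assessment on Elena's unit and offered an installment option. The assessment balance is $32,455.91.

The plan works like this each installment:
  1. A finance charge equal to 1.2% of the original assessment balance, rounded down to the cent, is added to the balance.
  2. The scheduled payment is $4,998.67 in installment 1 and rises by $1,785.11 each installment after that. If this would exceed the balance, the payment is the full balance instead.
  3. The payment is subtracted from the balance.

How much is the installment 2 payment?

$6,783.78

Installment 1: opening $32,455.91; interest $389.47 → $32,845.38; payment $4,998.67; balance $27,846.71
Installment 2: opening $27,846.71; interest $389.47 → $28,236.18; payment $6,783.78; balance $21,452.40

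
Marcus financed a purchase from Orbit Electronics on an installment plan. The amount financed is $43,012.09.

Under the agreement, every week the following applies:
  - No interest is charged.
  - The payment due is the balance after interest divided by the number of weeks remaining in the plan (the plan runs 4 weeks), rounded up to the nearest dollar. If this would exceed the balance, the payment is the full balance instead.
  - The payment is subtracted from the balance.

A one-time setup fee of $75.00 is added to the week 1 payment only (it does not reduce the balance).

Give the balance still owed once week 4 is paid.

Week 1: $43,012.09 − $10,754.00 (+ $75.00 fee) → $32,258.09
Week 2: $32,258.09 − $10,753.00 → $21,505.09
Week 3: $21,505.09 − $10,753.00 → $10,752.09
Week 4: $10,752.09 − $10,752.09 → $0.00

$0.00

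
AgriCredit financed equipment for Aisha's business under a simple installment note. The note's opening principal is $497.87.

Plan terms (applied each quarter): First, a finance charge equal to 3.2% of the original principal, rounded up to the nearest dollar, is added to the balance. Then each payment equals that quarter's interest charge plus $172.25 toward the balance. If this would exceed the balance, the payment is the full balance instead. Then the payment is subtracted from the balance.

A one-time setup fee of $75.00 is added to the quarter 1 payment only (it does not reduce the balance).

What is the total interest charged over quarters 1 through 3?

$48.00

# | Opening | Interest | Payment | Fee | End bal
1 | $497.87 | $16.00 | $188.25 | $75.00 | $325.62
2 | $325.62 | $16.00 | $188.25 | — | $153.37
3 | $153.37 | $16.00 | $169.37 | — | $0.00
Total interest: $16.00 + $16.00 + $16.00 = $48.00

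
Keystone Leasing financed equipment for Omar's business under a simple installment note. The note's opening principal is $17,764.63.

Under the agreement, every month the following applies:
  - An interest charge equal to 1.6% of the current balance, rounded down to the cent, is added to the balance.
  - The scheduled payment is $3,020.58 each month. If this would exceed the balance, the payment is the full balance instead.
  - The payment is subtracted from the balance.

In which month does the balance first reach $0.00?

Month 1: opening $17,764.63; interest $284.23 → $18,048.86; payment $3,020.58; balance $15,028.28
Month 2: opening $15,028.28; interest $240.45 → $15,268.73; payment $3,020.58; balance $12,248.15
Month 3: opening $12,248.15; interest $195.97 → $12,444.12; payment $3,020.58; balance $9,423.54
Month 4: opening $9,423.54; interest $150.77 → $9,574.31; payment $3,020.58; balance $6,553.73
Month 5: opening $6,553.73; interest $104.85 → $6,658.58; payment $3,020.58; balance $3,638.00
Month 6: opening $3,638.00; interest $58.20 → $3,696.20; payment $3,020.58; balance $675.62
Month 7: opening $675.62; interest $10.80 → $686.42; payment $686.42; balance $0.00
Balance reaches $0.00 in month 7.

7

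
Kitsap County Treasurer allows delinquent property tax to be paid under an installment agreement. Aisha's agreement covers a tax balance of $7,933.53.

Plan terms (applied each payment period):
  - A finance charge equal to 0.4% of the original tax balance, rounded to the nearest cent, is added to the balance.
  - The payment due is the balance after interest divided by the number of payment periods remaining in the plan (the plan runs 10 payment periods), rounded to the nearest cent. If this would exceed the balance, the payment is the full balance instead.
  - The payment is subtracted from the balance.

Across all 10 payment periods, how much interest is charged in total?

Payment period 1: opening $7,933.53; interest $31.73 → $7,965.26; payment $796.53; balance $7,168.73
Payment period 2: opening $7,168.73; interest $31.73 → $7,200.46; payment $800.05; balance $6,400.41
Payment period 3: opening $6,400.41; interest $31.73 → $6,432.14; payment $804.02; balance $5,628.12
Payment period 4: opening $5,628.12; interest $31.73 → $5,659.85; payment $808.55; balance $4,851.30
Payment period 5: opening $4,851.30; interest $31.73 → $4,883.03; payment $813.84; balance $4,069.19
Payment period 6: opening $4,069.19; interest $31.73 → $4,100.92; payment $820.18; balance $3,280.74
Payment period 7: opening $3,280.74; interest $31.73 → $3,312.47; payment $828.12; balance $2,484.35
Payment period 8: opening $2,484.35; interest $31.73 → $2,516.08; payment $838.69; balance $1,677.39
Payment period 9: opening $1,677.39; interest $31.73 → $1,709.12; payment $854.56; balance $854.56
Payment period 10: opening $854.56; interest $31.73 → $886.29; payment $886.29; balance $0.00
Total interest: $31.73 + $31.73 + $31.73 + $31.73 + $31.73 + $31.73 + $31.73 + $31.73 + $31.73 + $31.73 = $317.30

$317.30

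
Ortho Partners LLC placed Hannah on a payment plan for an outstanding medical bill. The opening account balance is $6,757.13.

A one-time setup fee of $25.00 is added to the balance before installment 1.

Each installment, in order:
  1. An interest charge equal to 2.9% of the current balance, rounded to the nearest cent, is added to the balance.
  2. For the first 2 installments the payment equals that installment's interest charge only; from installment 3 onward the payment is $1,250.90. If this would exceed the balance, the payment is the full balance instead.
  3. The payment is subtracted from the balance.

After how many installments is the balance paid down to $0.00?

Installment 1: $6,782.13 +$196.68 interest = $6,978.81; pay $196.68 → $6,782.13
Installment 2: $6,782.13 +$196.68 interest = $6,978.81; pay $196.68 → $6,782.13
Installment 3: $6,782.13 +$196.68 interest = $6,978.81; pay $1,250.90 → $5,727.91
Installment 4: $5,727.91 +$166.11 interest = $5,894.02; pay $1,250.90 → $4,643.12
Installment 5: $4,643.12 +$134.65 interest = $4,777.77; pay $1,250.90 → $3,526.87
Installment 6: $3,526.87 +$102.28 interest = $3,629.15; pay $1,250.90 → $2,378.25
Installment 7: $2,378.25 +$68.97 interest = $2,447.22; pay $1,250.90 → $1,196.32
Installment 8: $1,196.32 +$34.69 interest = $1,231.01; pay $1,231.01 → $0.00
Balance reaches $0.00 in installment 8.

8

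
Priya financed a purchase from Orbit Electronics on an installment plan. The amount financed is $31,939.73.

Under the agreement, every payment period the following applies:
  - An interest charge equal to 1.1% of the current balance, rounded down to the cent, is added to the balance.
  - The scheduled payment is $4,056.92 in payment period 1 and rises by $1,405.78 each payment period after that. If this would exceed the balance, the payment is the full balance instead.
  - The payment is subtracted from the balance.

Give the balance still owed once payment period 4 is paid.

# | Opening | Interest | Payment | End bal
1 | $31,939.73 | $351.33 | $4,056.92 | $28,234.14
2 | $28,234.14 | $310.57 | $5,462.70 | $23,082.01
3 | $23,082.01 | $253.90 | $6,868.48 | $16,467.43
4 | $16,467.43 | $181.14 | $8,274.26 | $8,374.31

$8,374.31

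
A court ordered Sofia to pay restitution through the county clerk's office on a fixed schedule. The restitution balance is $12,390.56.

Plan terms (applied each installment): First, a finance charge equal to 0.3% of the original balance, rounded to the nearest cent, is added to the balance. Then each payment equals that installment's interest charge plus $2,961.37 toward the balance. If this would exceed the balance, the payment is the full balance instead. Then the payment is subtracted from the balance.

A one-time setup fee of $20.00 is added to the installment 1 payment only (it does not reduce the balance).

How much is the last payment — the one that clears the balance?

$582.25

# | Opening | Interest | Payment | Fee | End bal
1 | $12,390.56 | $37.17 | $2,998.54 | $20.00 | $9,429.19
2 | $9,429.19 | $37.17 | $2,998.54 | — | $6,467.82
3 | $6,467.82 | $37.17 | $2,998.54 | — | $3,506.45
4 | $3,506.45 | $37.17 | $2,998.54 | — | $545.08
5 | $545.08 | $37.17 | $582.25 | — | $0.00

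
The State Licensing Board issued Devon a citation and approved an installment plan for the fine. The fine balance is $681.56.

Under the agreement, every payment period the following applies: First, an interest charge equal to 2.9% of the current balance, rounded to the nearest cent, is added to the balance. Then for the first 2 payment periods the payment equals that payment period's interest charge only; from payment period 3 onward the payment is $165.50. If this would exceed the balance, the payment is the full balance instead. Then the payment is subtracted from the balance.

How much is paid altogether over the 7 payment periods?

$776.43

# | Opening | Interest | Payment | End bal
1 | $681.56 | $19.77 | $19.77 | $681.56
2 | $681.56 | $19.77 | $19.77 | $681.56
3 | $681.56 | $19.77 | $165.50 | $535.83
4 | $535.83 | $15.54 | $165.50 | $385.87
5 | $385.87 | $11.19 | $165.50 | $231.56
6 | $231.56 | $6.72 | $165.50 | $72.78
7 | $72.78 | $2.11 | $74.89 | $0.00
Total paid: $776.43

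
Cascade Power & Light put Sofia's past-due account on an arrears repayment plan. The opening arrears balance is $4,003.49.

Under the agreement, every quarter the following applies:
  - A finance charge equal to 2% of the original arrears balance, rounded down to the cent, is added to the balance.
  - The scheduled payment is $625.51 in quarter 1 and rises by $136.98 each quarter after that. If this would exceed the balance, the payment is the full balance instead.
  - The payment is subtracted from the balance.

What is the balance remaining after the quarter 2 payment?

$2,775.61

# | Opening | Interest | Payment | End bal
1 | $4,003.49 | $80.06 | $625.51 | $3,458.04
2 | $3,458.04 | $80.06 | $762.49 | $2,775.61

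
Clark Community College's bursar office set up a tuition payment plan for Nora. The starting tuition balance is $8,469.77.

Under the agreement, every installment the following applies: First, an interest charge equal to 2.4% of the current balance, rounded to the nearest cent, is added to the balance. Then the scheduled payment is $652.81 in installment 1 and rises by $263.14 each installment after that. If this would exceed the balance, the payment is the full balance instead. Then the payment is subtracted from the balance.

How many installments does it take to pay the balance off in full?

7

Installment 1: opening $8,469.77; interest $203.27 → $8,673.04; payment $652.81; balance $8,020.23
Installment 2: opening $8,020.23; interest $192.49 → $8,212.72; payment $915.95; balance $7,296.77
Installment 3: opening $7,296.77; interest $175.12 → $7,471.89; payment $1,179.09; balance $6,292.80
Installment 4: opening $6,292.80; interest $151.03 → $6,443.83; payment $1,442.23; balance $5,001.60
Installment 5: opening $5,001.60; interest $120.04 → $5,121.64; payment $1,705.37; balance $3,416.27
Installment 6: opening $3,416.27; interest $81.99 → $3,498.26; payment $1,968.51; balance $1,529.75
Installment 7: opening $1,529.75; interest $36.71 → $1,566.46; payment $1,566.46; balance $0.00
Balance reaches $0.00 in installment 7.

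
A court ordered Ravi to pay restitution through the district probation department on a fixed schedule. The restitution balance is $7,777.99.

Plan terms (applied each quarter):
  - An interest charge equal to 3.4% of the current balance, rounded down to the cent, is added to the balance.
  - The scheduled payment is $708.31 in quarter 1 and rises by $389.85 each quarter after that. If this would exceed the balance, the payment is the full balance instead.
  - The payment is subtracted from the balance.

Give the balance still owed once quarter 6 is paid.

Quarter 1: opening $7,777.99; interest $264.45 → $8,042.44; payment $708.31; balance $7,334.13
Quarter 2: opening $7,334.13; interest $249.36 → $7,583.49; payment $1,098.16; balance $6,485.33
Quarter 3: opening $6,485.33; interest $220.50 → $6,705.83; payment $1,488.01; balance $5,217.82
Quarter 4: opening $5,217.82; interest $177.40 → $5,395.22; payment $1,877.86; balance $3,517.36
Quarter 5: opening $3,517.36; interest $119.59 → $3,636.95; payment $2,267.71; balance $1,369.24
Quarter 6: opening $1,369.24; interest $46.55 → $1,415.79; payment $1,415.79; balance $0.00

$0.00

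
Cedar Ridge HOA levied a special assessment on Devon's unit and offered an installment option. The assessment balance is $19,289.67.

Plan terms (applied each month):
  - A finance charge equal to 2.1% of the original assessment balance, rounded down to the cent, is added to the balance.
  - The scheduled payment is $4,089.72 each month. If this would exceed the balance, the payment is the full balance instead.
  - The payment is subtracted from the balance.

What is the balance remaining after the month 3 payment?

$8,235.75

# | Opening | Interest | Payment | End bal
1 | $19,289.67 | $405.08 | $4,089.72 | $15,605.03
2 | $15,605.03 | $405.08 | $4,089.72 | $11,920.39
3 | $11,920.39 | $405.08 | $4,089.72 | $8,235.75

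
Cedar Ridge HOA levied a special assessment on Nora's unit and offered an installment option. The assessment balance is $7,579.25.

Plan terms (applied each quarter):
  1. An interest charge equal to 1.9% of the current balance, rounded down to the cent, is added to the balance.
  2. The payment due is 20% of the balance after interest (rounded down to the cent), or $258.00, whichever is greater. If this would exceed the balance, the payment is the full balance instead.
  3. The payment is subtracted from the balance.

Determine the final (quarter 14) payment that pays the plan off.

$241.96

Quarter 1: $7,579.25 +$144.00 interest = $7,723.25; pay $1,544.65 → $6,178.60
Quarter 2: $6,178.60 +$117.39 interest = $6,295.99; pay $1,259.19 → $5,036.80
Quarter 3: $5,036.80 +$95.69 interest = $5,132.49; pay $1,026.49 → $4,106.00
Quarter 4: $4,106.00 +$78.01 interest = $4,184.01; pay $836.80 → $3,347.21
Quarter 5: $3,347.21 +$63.59 interest = $3,410.80; pay $682.16 → $2,728.64
Quarter 6: $2,728.64 +$51.84 interest = $2,780.48; pay $556.09 → $2,224.39
Quarter 7: $2,224.39 +$42.26 interest = $2,266.65; pay $453.33 → $1,813.32
Quarter 8: $1,813.32 +$34.45 interest = $1,847.77; pay $369.55 → $1,478.22
Quarter 9: $1,478.22 +$28.08 interest = $1,506.30; pay $301.26 → $1,205.04
Quarter 10: $1,205.04 +$22.89 interest = $1,227.93; pay $258.00 → $969.93
Quarter 11: $969.93 +$18.42 interest = $988.35; pay $258.00 → $730.35
Quarter 12: $730.35 +$13.87 interest = $744.22; pay $258.00 → $486.22
Quarter 13: $486.22 +$9.23 interest = $495.45; pay $258.00 → $237.45
Quarter 14: $237.45 +$4.51 interest = $241.96; pay $241.96 → $0.00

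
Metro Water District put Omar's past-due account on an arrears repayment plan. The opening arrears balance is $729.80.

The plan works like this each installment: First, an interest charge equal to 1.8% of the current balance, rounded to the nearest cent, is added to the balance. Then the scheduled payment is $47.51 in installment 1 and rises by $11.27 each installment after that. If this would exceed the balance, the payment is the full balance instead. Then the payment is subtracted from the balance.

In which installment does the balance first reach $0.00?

Installment 1: opening $729.80; interest $13.14 → $742.94; payment $47.51; balance $695.43
Installment 2: opening $695.43; interest $12.52 → $707.95; payment $58.78; balance $649.17
Installment 3: opening $649.17; interest $11.69 → $660.86; payment $70.05; balance $590.81
Installment 4: opening $590.81; interest $10.63 → $601.44; payment $81.32; balance $520.12
Installment 5: opening $520.12; interest $9.36 → $529.48; payment $92.59; balance $436.89
Installment 6: opening $436.89; interest $7.86 → $444.75; payment $103.86; balance $340.89
Installment 7: opening $340.89; interest $6.14 → $347.03; payment $115.13; balance $231.90
Installment 8: opening $231.90; interest $4.17 → $236.07; payment $126.40; balance $109.67
Installment 9: opening $109.67; interest $1.97 → $111.64; payment $111.64; balance $0.00
Balance reaches $0.00 in installment 9.

9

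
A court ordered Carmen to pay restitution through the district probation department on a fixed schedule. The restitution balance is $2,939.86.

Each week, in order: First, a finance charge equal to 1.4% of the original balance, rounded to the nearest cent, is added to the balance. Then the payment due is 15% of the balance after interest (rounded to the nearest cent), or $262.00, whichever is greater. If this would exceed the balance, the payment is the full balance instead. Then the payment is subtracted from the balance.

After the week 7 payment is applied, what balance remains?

Week 1: opening $2,939.86; interest $41.16 → $2,981.02; payment $447.15; balance $2,533.87
Week 2: opening $2,533.87; interest $41.16 → $2,575.03; payment $386.25; balance $2,188.78
Week 3: opening $2,188.78; interest $41.16 → $2,229.94; payment $334.49; balance $1,895.45
Week 4: opening $1,895.45; interest $41.16 → $1,936.61; payment $290.49; balance $1,646.12
Week 5: opening $1,646.12; interest $41.16 → $1,687.28; payment $262.00; balance $1,425.28
Week 6: opening $1,425.28; interest $41.16 → $1,466.44; payment $262.00; balance $1,204.44
Week 7: opening $1,204.44; interest $41.16 → $1,245.60; payment $262.00; balance $983.60

$983.60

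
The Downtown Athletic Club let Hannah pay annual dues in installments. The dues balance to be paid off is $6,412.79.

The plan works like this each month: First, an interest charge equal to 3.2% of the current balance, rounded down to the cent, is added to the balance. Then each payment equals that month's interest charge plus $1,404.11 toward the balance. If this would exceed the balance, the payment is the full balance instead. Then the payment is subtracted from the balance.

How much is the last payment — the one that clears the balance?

$821.83

Month 1: opening $6,412.79; interest $205.20 → $6,617.99; payment $1,609.31; balance $5,008.68
Month 2: opening $5,008.68; interest $160.27 → $5,168.95; payment $1,564.38; balance $3,604.57
Month 3: opening $3,604.57; interest $115.34 → $3,719.91; payment $1,519.45; balance $2,200.46
Month 4: opening $2,200.46; interest $70.41 → $2,270.87; payment $1,474.52; balance $796.35
Month 5: opening $796.35; interest $25.48 → $821.83; payment $821.83; balance $0.00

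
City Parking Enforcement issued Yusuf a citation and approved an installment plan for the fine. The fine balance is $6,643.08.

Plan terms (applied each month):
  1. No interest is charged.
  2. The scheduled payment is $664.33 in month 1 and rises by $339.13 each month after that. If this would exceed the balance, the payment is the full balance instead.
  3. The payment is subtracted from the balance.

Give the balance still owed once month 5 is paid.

$0.00

Month 1: $6,643.08 − $664.33 → $5,978.75
Month 2: $5,978.75 − $1,003.46 → $4,975.29
Month 3: $4,975.29 − $1,342.59 → $3,632.70
Month 4: $3,632.70 − $1,681.72 → $1,950.98
Month 5: $1,950.98 − $1,950.98 → $0.00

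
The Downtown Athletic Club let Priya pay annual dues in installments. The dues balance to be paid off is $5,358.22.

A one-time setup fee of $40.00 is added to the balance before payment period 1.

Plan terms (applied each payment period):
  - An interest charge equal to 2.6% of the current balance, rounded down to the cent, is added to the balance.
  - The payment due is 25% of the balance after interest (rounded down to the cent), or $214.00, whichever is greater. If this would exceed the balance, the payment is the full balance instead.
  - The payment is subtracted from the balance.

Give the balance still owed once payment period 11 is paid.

Payment period 1: $5,398.22 +$140.35 interest = $5,538.57; pay $1,384.64 → $4,153.93
Payment period 2: $4,153.93 +$108.00 interest = $4,261.93; pay $1,065.48 → $3,196.45
Payment period 3: $3,196.45 +$83.10 interest = $3,279.55; pay $819.88 → $2,459.67
Payment period 4: $2,459.67 +$63.95 interest = $2,523.62; pay $630.90 → $1,892.72
Payment period 5: $1,892.72 +$49.21 interest = $1,941.93; pay $485.48 → $1,456.45
Payment period 6: $1,456.45 +$37.86 interest = $1,494.31; pay $373.57 → $1,120.74
Payment period 7: $1,120.74 +$29.13 interest = $1,149.87; pay $287.46 → $862.41
Payment period 8: $862.41 +$22.42 interest = $884.83; pay $221.20 → $663.63
Payment period 9: $663.63 +$17.25 interest = $680.88; pay $214.00 → $466.88
Payment period 10: $466.88 +$12.13 interest = $479.01; pay $214.00 → $265.01
Payment period 11: $265.01 +$6.89 interest = $271.90; pay $214.00 → $57.90

$57.90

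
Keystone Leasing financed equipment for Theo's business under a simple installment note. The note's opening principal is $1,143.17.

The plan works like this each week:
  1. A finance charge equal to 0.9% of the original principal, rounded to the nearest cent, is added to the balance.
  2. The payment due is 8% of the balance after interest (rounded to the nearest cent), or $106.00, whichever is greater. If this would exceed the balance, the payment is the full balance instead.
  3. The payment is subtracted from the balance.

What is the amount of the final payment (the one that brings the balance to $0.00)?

Week 1: $1,143.17 +$10.29 interest = $1,153.46; pay $106.00 → $1,047.46
Week 2: $1,047.46 +$10.29 interest = $1,057.75; pay $106.00 → $951.75
Week 3: $951.75 +$10.29 interest = $962.04; pay $106.00 → $856.04
Week 4: $856.04 +$10.29 interest = $866.33; pay $106.00 → $760.33
Week 5: $760.33 +$10.29 interest = $770.62; pay $106.00 → $664.62
Week 6: $664.62 +$10.29 interest = $674.91; pay $106.00 → $568.91
Week 7: $568.91 +$10.29 interest = $579.20; pay $106.00 → $473.20
Week 8: $473.20 +$10.29 interest = $483.49; pay $106.00 → $377.49
Week 9: $377.49 +$10.29 interest = $387.78; pay $106.00 → $281.78
Week 10: $281.78 +$10.29 interest = $292.07; pay $106.00 → $186.07
Week 11: $186.07 +$10.29 interest = $196.36; pay $106.00 → $90.36
Week 12: $90.36 +$10.29 interest = $100.65; pay $100.65 → $0.00

$100.65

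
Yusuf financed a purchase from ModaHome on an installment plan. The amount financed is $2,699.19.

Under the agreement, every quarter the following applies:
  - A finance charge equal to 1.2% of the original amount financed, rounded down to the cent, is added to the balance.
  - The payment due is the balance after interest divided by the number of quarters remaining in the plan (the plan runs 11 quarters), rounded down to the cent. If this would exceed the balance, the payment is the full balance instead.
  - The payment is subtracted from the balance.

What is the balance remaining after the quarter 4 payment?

Quarter 1: opening $2,699.19; interest $32.39 → $2,731.58; payment $248.32; balance $2,483.26
Quarter 2: opening $2,483.26; interest $32.39 → $2,515.65; payment $251.56; balance $2,264.09
Quarter 3: opening $2,264.09; interest $32.39 → $2,296.48; payment $255.16; balance $2,041.32
Quarter 4: opening $2,041.32; interest $32.39 → $2,073.71; payment $259.21; balance $1,814.50

$1,814.50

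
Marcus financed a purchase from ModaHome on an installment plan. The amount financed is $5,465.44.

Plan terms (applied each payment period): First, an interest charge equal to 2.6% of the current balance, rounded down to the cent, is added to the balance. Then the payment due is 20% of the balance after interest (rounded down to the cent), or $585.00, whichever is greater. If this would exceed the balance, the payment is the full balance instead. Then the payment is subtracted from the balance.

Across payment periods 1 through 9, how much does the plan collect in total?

$6,082.03

Payment period 1: opening $5,465.44; interest $142.10 → $5,607.54; payment $1,121.50; balance $4,486.04
Payment period 2: opening $4,486.04; interest $116.63 → $4,602.67; payment $920.53; balance $3,682.14
Payment period 3: opening $3,682.14; interest $95.73 → $3,777.87; payment $755.57; balance $3,022.30
Payment period 4: opening $3,022.30; interest $78.57 → $3,100.87; payment $620.17; balance $2,480.70
Payment period 5: opening $2,480.70; interest $64.49 → $2,545.19; payment $585.00; balance $1,960.19
Payment period 6: opening $1,960.19; interest $50.96 → $2,011.15; payment $585.00; balance $1,426.15
Payment period 7: opening $1,426.15; interest $37.07 → $1,463.22; payment $585.00; balance $878.22
Payment period 8: opening $878.22; interest $22.83 → $901.05; payment $585.00; balance $316.05
Payment period 9: opening $316.05; interest $8.21 → $324.26; payment $324.26; balance $0.00
Total paid: $6,082.03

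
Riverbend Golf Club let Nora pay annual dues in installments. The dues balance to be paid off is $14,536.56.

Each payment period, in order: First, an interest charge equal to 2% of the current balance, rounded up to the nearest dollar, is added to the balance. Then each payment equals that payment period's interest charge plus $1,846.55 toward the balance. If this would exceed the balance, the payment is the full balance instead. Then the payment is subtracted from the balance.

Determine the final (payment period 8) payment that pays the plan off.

Payment period 1: opening $14,536.56; interest $291.00 → $14,827.56; payment $2,137.55; balance $12,690.01
Payment period 2: opening $12,690.01; interest $254.00 → $12,944.01; payment $2,100.55; balance $10,843.46
Payment period 3: opening $10,843.46; interest $217.00 → $11,060.46; payment $2,063.55; balance $8,996.91
Payment period 4: opening $8,996.91; interest $180.00 → $9,176.91; payment $2,026.55; balance $7,150.36
Payment period 5: opening $7,150.36; interest $144.00 → $7,294.36; payment $1,990.55; balance $5,303.81
Payment period 6: opening $5,303.81; interest $107.00 → $5,410.81; payment $1,953.55; balance $3,457.26
Payment period 7: opening $3,457.26; interest $70.00 → $3,527.26; payment $1,916.55; balance $1,610.71
Payment period 8: opening $1,610.71; interest $33.00 → $1,643.71; payment $1,643.71; balance $0.00

$1,643.71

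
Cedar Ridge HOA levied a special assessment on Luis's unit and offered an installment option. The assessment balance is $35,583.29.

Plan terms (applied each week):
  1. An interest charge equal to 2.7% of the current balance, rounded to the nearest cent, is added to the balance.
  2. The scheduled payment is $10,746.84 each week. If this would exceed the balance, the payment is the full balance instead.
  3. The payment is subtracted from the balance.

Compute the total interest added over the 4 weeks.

Week 1: opening $35,583.29; interest $960.75 → $36,544.04; payment $10,746.84; balance $25,797.20
Week 2: opening $25,797.20; interest $696.52 → $26,493.72; payment $10,746.84; balance $15,746.88
Week 3: opening $15,746.88; interest $425.17 → $16,172.05; payment $10,746.84; balance $5,425.21
Week 4: opening $5,425.21; interest $146.48 → $5,571.69; payment $5,571.69; balance $0.00
Total interest: $960.75 + $696.52 + $425.17 + $146.48 = $2,228.92

$2,228.92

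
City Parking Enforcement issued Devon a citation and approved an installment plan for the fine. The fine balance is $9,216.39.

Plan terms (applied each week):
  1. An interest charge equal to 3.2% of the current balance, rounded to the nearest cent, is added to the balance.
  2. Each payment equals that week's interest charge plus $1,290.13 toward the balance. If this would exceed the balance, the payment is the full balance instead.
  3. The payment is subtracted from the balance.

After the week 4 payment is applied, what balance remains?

$4,055.87

Week 1: $9,216.39 +$294.92 interest = $9,511.31; pay $1,585.05 → $7,926.26
Week 2: $7,926.26 +$253.64 interest = $8,179.90; pay $1,543.77 → $6,636.13
Week 3: $6,636.13 +$212.36 interest = $6,848.49; pay $1,502.49 → $5,346.00
Week 4: $5,346.00 +$171.07 interest = $5,517.07; pay $1,461.20 → $4,055.87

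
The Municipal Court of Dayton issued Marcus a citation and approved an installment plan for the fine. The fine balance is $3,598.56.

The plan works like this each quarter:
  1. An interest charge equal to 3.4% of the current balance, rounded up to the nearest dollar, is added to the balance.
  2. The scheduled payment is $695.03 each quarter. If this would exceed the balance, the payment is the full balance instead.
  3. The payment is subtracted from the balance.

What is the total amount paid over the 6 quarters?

Quarter 1: opening $3,598.56; interest $123.00 → $3,721.56; payment $695.03; balance $3,026.53
Quarter 2: opening $3,026.53; interest $103.00 → $3,129.53; payment $695.03; balance $2,434.50
Quarter 3: opening $2,434.50; interest $83.00 → $2,517.50; payment $695.03; balance $1,822.47
Quarter 4: opening $1,822.47; interest $62.00 → $1,884.47; payment $695.03; balance $1,189.44
Quarter 5: opening $1,189.44; interest $41.00 → $1,230.44; payment $695.03; balance $535.41
Quarter 6: opening $535.41; interest $19.00 → $554.41; payment $554.41; balance $0.00
Total paid: $4,029.56

$4,029.56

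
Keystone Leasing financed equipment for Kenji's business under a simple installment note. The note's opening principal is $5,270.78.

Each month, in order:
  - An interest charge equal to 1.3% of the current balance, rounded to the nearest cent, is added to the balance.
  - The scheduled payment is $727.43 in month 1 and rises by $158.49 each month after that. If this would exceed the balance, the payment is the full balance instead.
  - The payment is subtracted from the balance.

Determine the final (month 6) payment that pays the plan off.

# | Opening | Interest | Payment | End bal
1 | $5,270.78 | $68.52 | $727.43 | $4,611.87
2 | $4,611.87 | $59.95 | $885.92 | $3,785.90
3 | $3,785.90 | $49.22 | $1,044.41 | $2,790.71
4 | $2,790.71 | $36.28 | $1,202.90 | $1,624.09
5 | $1,624.09 | $21.11 | $1,361.39 | $283.81
6 | $283.81 | $3.69 | $287.50 | $0.00

$287.50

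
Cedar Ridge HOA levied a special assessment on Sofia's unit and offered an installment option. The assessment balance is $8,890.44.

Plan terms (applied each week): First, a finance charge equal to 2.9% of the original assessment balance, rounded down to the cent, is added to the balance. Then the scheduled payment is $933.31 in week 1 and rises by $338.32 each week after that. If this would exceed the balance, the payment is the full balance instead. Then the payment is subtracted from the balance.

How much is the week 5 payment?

Week 1: opening $8,890.44; interest $257.82 → $9,148.26; payment $933.31; balance $8,214.95
Week 2: opening $8,214.95; interest $257.82 → $8,472.77; payment $1,271.63; balance $7,201.14
Week 3: opening $7,201.14; interest $257.82 → $7,458.96; payment $1,609.95; balance $5,849.01
Week 4: opening $5,849.01; interest $257.82 → $6,106.83; payment $1,948.27; balance $4,158.56
Week 5: opening $4,158.56; interest $257.82 → $4,416.38; payment $2,286.59; balance $2,129.79

$2,286.59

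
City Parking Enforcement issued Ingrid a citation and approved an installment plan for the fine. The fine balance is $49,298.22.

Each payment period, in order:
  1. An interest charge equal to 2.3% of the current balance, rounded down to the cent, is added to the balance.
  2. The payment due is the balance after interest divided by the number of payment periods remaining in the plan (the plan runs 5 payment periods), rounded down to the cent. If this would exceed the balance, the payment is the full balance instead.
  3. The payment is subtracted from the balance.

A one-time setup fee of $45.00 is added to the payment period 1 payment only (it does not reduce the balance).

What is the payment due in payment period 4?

$10,798.50

Payment period 1: opening $49,298.22; interest $1,133.85 → $50,432.07; payment $10,086.41 (+ $45.00 fee); balance $40,345.66
Payment period 2: opening $40,345.66; interest $927.95 → $41,273.61; payment $10,318.40; balance $30,955.21
Payment period 3: opening $30,955.21; interest $711.96 → $31,667.17; payment $10,555.72; balance $21,111.45
Payment period 4: opening $21,111.45; interest $485.56 → $21,597.01; payment $10,798.50; balance $10,798.51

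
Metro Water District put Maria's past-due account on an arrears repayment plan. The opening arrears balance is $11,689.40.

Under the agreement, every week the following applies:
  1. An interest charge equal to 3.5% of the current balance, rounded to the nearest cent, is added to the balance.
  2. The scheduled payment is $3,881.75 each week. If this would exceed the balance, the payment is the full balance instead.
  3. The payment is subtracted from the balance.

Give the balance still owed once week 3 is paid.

Week 1: $11,689.40 +$409.13 interest = $12,098.53; pay $3,881.75 → $8,216.78
Week 2: $8,216.78 +$287.59 interest = $8,504.37; pay $3,881.75 → $4,622.62
Week 3: $4,622.62 +$161.79 interest = $4,784.41; pay $3,881.75 → $902.66

$902.66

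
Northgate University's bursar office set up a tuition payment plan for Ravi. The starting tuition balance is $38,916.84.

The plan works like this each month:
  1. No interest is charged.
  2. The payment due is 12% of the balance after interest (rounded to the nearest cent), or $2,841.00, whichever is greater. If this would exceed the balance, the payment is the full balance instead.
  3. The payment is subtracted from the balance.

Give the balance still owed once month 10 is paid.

$6,292.25

Month 1: $38,916.84 − $4,670.02 → $34,246.82
Month 2: $34,246.82 − $4,109.62 → $30,137.20
Month 3: $30,137.20 − $3,616.46 → $26,520.74
Month 4: $26,520.74 − $3,182.49 → $23,338.25
Month 5: $23,338.25 − $2,841.00 → $20,497.25
Month 6: $20,497.25 − $2,841.00 → $17,656.25
Month 7: $17,656.25 − $2,841.00 → $14,815.25
Month 8: $14,815.25 − $2,841.00 → $11,974.25
Month 9: $11,974.25 − $2,841.00 → $9,133.25
Month 10: $9,133.25 − $2,841.00 → $6,292.25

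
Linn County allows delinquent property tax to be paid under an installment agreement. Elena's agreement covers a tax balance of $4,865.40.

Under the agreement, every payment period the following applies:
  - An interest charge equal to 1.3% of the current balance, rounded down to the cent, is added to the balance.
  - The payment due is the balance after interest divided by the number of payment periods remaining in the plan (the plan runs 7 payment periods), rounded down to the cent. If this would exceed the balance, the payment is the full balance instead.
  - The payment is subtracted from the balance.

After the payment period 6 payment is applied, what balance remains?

Payment period 1: $4,865.40 +$63.25 interest = $4,928.65; pay $704.09 → $4,224.56
Payment period 2: $4,224.56 +$54.91 interest = $4,279.47; pay $713.24 → $3,566.23
Payment period 3: $3,566.23 +$46.36 interest = $3,612.59; pay $722.51 → $2,890.08
Payment period 4: $2,890.08 +$37.57 interest = $2,927.65; pay $731.91 → $2,195.74
Payment period 5: $2,195.74 +$28.54 interest = $2,224.28; pay $741.42 → $1,482.86
Payment period 6: $1,482.86 +$19.27 interest = $1,502.13; pay $751.06 → $751.07

$751.07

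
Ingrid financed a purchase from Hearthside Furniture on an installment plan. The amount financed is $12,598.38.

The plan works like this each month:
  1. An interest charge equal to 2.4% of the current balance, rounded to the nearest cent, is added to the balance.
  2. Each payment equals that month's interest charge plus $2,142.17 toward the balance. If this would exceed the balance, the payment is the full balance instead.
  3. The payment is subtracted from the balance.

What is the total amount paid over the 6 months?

Month 1: opening $12,598.38; interest $302.36 → $12,900.74; payment $2,444.53; balance $10,456.21
Month 2: opening $10,456.21; interest $250.95 → $10,707.16; payment $2,393.12; balance $8,314.04
Month 3: opening $8,314.04; interest $199.54 → $8,513.58; payment $2,341.71; balance $6,171.87
Month 4: opening $6,171.87; interest $148.12 → $6,319.99; payment $2,290.29; balance $4,029.70
Month 5: opening $4,029.70; interest $96.71 → $4,126.41; payment $2,238.88; balance $1,887.53
Month 6: opening $1,887.53; interest $45.30 → $1,932.83; payment $1,932.83; balance $0.00
Total paid: $13,641.36

$13,641.36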